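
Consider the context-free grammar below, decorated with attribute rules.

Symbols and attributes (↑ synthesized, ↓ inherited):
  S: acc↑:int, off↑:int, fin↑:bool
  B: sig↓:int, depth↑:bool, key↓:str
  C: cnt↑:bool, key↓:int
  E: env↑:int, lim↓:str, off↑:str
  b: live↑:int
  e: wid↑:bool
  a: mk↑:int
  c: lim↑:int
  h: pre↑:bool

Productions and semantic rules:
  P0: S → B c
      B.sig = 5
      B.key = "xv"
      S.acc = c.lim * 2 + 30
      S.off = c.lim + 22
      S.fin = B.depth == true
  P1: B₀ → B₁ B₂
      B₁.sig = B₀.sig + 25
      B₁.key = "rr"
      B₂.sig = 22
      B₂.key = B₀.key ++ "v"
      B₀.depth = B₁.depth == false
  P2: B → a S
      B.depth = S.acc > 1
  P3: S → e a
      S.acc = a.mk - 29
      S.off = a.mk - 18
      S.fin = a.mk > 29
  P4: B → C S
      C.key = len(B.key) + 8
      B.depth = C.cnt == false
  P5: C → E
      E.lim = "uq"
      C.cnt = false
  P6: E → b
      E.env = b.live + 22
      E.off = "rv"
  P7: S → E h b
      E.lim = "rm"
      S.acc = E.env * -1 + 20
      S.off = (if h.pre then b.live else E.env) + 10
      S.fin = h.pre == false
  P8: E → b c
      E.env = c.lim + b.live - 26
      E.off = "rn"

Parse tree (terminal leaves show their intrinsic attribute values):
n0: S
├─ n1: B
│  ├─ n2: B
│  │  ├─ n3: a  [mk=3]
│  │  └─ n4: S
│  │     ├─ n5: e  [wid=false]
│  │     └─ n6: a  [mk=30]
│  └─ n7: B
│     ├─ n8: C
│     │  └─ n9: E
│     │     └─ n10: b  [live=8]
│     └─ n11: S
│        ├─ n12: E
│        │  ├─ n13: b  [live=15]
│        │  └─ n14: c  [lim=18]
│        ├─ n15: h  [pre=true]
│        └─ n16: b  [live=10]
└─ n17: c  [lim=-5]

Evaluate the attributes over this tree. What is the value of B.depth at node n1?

true

1. n1.sig = 5  [5]
2. n1.key = "xv"  ["xv"]
3. n2.sig = 30  [B₀.sig + 25]
4. n2.key = "rr"  ["rr"]
5. n3.mk = 3  [terminal]
6. n5.wid = false  [terminal]
7. n6.mk = 30  [terminal]
8. n4.acc = 1  [a.mk - 29]
9. n4.off = 12  [a.mk - 18]
10. n4.fin = true  [a.mk > 29]
11. n2.depth = false  [S.acc > 1]
12. n7.sig = 22  [22]
13. n7.key = "xvv"  [B₀.key ++ "v"]
14. n8.key = 11  [len(B.key) + 8]
15. n9.lim = "uq"  ["uq"]
16. n10.live = 8  [terminal]
17. n9.env = 30  [b.live + 22]
18. n9.off = "rv"  ["rv"]
19. n8.cnt = false  [false]
20. n12.lim = "rm"  ["rm"]
21. n13.live = 15  [terminal]
22. n14.lim = 18  [terminal]
23. n12.env = 7  [c.lim + b.live - 26]
24. n12.off = "rn"  ["rn"]
25. n15.pre = true  [terminal]
26. n16.live = 10  [terminal]
27. n11.acc = 13  [E.env * -1 + 20]
28. n11.off = 20  [(if h.pre then b.live else E.env) + 10]
29. n11.fin = false  [h.pre == false]
30. n7.depth = true  [C.cnt == false]
31. n1.depth = true  [B₁.depth == false]
32. n17.lim = -5  [terminal]
33. n0.acc = 20  [c.lim * 2 + 30]
34. n0.off = 17  [c.lim + 22]
35. n0.fin = true  [B.depth == true]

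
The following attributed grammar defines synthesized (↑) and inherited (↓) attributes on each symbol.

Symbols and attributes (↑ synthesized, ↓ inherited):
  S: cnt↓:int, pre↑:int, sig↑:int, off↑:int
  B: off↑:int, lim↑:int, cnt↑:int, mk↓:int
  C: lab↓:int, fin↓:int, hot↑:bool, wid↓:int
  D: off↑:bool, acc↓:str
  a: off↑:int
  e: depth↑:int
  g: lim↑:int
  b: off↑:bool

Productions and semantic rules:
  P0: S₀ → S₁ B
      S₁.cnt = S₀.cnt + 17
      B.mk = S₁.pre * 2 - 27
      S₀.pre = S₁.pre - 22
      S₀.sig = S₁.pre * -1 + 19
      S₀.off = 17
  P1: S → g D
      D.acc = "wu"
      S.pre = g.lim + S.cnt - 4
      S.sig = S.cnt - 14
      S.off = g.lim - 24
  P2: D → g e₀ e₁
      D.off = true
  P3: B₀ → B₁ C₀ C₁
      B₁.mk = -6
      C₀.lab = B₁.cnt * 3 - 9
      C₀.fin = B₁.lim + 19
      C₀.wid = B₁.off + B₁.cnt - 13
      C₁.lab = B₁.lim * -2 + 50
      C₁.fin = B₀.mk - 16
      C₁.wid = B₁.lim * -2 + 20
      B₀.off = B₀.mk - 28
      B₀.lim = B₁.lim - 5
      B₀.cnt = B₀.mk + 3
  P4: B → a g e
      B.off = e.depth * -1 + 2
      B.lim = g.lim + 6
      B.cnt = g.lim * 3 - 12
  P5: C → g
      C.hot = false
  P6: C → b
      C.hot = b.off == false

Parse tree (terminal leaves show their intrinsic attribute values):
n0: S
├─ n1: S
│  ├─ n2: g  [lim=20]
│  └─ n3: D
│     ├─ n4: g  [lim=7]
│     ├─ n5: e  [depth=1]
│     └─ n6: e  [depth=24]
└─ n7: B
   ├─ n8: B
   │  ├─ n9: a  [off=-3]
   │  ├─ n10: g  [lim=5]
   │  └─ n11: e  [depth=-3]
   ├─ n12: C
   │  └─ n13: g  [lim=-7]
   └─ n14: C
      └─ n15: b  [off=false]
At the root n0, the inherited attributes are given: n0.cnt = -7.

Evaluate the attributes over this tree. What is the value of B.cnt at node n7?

28

1. n0.cnt = -7  [given at root]
2. n1.cnt = 10  [S₀.cnt + 17]
3. n2.lim = 20  [terminal]
4. n3.acc = "wu"  ["wu"]
5. n4.lim = 7  [terminal]
6. n5.depth = 1  [terminal]
7. n6.depth = 24  [terminal]
8. n3.off = true  [true]
9. n1.pre = 26  [g.lim + S.cnt - 4]
10. n1.sig = -4  [S.cnt - 14]
11. n1.off = -4  [g.lim - 24]
12. n7.mk = 25  [S₁.pre * 2 - 27]
13. n8.mk = -6  [-6]
14. n9.off = -3  [terminal]
15. n10.lim = 5  [terminal]
16. n11.depth = -3  [terminal]
17. n8.off = 5  [e.depth * -1 + 2]
18. n8.lim = 11  [g.lim + 6]
19. n8.cnt = 3  [g.lim * 3 - 12]
20. n12.lab = 0  [B₁.cnt * 3 - 9]
21. n12.fin = 30  [B₁.lim + 19]
22. n12.wid = -5  [B₁.off + B₁.cnt - 13]
23. n13.lim = -7  [terminal]
24. n12.hot = false  [false]
25. n14.lab = 28  [B₁.lim * -2 + 50]
26. n14.fin = 9  [B₀.mk - 16]
27. n14.wid = -2  [B₁.lim * -2 + 20]
28. n15.off = false  [terminal]
29. n14.hot = true  [b.off == false]
30. n7.off = -3  [B₀.mk - 28]
31. n7.lim = 6  [B₁.lim - 5]
32. n7.cnt = 28  [B₀.mk + 3]
33. n0.pre = 4  [S₁.pre - 22]
34. n0.sig = -7  [S₁.pre * -1 + 19]
35. n0.off = 17  [17]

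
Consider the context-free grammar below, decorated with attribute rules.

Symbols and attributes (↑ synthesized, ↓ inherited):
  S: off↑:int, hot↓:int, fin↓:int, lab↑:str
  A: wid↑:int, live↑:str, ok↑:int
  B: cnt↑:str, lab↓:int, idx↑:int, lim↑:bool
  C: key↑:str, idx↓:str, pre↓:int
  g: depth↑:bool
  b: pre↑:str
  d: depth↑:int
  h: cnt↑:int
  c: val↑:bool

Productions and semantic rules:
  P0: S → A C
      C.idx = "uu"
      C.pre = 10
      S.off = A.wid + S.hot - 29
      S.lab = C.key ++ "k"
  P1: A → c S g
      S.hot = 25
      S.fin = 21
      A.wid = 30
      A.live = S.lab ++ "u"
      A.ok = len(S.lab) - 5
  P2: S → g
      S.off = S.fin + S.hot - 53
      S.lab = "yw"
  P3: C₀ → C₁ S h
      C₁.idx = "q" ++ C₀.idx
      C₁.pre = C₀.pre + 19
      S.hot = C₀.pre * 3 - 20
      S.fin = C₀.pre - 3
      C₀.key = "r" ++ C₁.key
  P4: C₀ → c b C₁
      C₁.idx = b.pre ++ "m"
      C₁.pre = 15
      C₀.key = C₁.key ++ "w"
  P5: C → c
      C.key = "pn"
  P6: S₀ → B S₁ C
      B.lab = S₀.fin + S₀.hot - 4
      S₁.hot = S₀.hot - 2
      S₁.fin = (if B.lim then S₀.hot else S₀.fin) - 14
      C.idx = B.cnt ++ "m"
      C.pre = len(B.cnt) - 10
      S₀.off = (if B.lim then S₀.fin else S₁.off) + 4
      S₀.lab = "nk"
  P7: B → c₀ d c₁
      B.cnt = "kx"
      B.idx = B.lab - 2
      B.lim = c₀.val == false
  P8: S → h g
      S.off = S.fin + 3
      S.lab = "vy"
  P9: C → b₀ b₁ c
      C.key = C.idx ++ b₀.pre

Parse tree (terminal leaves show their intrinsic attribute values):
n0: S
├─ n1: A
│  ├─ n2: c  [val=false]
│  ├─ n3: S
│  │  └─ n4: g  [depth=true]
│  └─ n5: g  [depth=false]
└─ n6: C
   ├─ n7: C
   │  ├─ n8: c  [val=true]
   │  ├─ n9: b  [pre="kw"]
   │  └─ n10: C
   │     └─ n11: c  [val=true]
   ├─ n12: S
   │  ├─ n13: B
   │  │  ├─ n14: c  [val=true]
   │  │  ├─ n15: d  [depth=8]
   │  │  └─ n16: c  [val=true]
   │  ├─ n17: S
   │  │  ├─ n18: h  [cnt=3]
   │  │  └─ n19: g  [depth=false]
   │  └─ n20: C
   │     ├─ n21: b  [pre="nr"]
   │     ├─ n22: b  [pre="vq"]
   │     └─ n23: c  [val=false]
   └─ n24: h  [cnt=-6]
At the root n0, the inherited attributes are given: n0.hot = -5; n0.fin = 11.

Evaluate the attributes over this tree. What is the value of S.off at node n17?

1. n0.hot = -5  [given at root]
2. n0.fin = 11  [given at root]
3. n2.val = false  [terminal]
4. n3.hot = 25  [25]
5. n3.fin = 21  [21]
6. n4.depth = true  [terminal]
7. n3.off = -7  [S.fin + S.hot - 53]
8. n3.lab = "yw"  ["yw"]
9. n5.depth = false  [terminal]
10. n1.wid = 30  [30]
11. n1.live = "ywu"  [S.lab ++ "u"]
12. n1.ok = -3  [len(S.lab) - 5]
13. n6.idx = "uu"  ["uu"]
14. n6.pre = 10  [10]
15. n7.idx = "quu"  ["q" ++ C₀.idx]
16. n7.pre = 29  [C₀.pre + 19]
17. n8.val = true  [terminal]
18. n9.pre = "kw"  [terminal]
19. n10.idx = "kwm"  [b.pre ++ "m"]
20. n10.pre = 15  [15]
21. n11.val = true  [terminal]
22. n10.key = "pn"  ["pn"]
23. n7.key = "pnw"  [C₁.key ++ "w"]
24. n12.hot = 10  [C₀.pre * 3 - 20]
25. n12.fin = 7  [C₀.pre - 3]
26. n13.lab = 13  [S₀.fin + S₀.hot - 4]
27. n14.val = true  [terminal]
28. n15.depth = 8  [terminal]
29. n16.val = true  [terminal]
30. n13.cnt = "kx"  ["kx"]
31. n13.idx = 11  [B.lab - 2]
32. n13.lim = false  [c₀.val == false]
33. n17.hot = 8  [S₀.hot - 2]
34. n17.fin = -7  [(if B.lim then S₀.hot else S₀.fin) - 14]
35. n18.cnt = 3  [terminal]
36. n19.depth = false  [terminal]
37. n17.off = -4  [S.fin + 3]
38. n17.lab = "vy"  ["vy"]
39. n20.idx = "kxm"  [B.cnt ++ "m"]
40. n20.pre = -8  [len(B.cnt) - 10]
41. n21.pre = "nr"  [terminal]
42. n22.pre = "vq"  [terminal]
43. n23.val = false  [terminal]
44. n20.key = "kxmnr"  [C.idx ++ b₀.pre]
45. n12.off = 0  [(if B.lim then S₀.fin else S₁.off) + 4]
46. n12.lab = "nk"  ["nk"]
47. n24.cnt = -6  [terminal]
48. n6.key = "rpnw"  ["r" ++ C₁.key]
49. n0.off = -4  [A.wid + S.hot - 29]
50. n0.lab = "rpnwk"  [C.key ++ "k"]

-4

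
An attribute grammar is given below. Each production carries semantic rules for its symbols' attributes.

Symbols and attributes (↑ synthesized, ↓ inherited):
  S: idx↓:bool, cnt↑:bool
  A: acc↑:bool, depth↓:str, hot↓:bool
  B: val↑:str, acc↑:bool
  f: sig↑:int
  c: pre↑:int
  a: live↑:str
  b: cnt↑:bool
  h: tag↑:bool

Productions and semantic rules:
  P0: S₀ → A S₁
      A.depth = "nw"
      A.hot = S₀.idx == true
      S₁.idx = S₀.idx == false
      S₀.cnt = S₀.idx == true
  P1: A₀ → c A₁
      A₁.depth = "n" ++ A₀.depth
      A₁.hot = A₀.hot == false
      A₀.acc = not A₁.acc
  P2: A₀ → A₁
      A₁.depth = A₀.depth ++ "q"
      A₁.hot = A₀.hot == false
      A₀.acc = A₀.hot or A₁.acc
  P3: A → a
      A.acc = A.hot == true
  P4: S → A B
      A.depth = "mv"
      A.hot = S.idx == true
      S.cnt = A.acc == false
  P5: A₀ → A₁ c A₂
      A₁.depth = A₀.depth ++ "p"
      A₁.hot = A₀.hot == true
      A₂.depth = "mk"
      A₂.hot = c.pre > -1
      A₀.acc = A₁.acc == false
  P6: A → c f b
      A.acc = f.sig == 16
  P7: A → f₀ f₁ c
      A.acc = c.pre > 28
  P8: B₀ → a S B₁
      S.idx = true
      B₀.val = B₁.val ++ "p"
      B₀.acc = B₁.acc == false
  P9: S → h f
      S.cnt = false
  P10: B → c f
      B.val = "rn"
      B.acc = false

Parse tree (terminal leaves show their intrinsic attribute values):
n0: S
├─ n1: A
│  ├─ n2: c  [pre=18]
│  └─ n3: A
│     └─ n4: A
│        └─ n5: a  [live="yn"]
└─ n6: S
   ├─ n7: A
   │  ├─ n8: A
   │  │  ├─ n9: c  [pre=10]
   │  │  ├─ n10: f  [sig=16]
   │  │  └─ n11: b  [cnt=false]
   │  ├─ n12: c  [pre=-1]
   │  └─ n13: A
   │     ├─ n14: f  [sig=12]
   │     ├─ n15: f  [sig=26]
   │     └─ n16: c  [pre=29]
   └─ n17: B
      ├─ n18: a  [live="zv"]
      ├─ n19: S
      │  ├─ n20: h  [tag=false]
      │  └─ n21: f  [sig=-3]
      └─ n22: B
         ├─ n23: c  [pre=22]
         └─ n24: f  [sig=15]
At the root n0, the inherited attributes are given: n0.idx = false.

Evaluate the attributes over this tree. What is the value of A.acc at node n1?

1. n0.idx = false  [given at root]
2. n1.depth = "nw"  ["nw"]
3. n1.hot = false  [S₀.idx == true]
4. n2.pre = 18  [terminal]
5. n3.depth = "nnw"  ["n" ++ A₀.depth]
6. n3.hot = true  [A₀.hot == false]
7. n4.depth = "nnwq"  [A₀.depth ++ "q"]
8. n4.hot = false  [A₀.hot == false]
9. n5.live = "yn"  [terminal]
10. n4.acc = false  [A.hot == true]
11. n3.acc = true  [A₀.hot or A₁.acc]
12. n1.acc = false  [not A₁.acc]
13. n6.idx = true  [S₀.idx == false]
14. n7.depth = "mv"  ["mv"]
15. n7.hot = true  [S.idx == true]
16. n8.depth = "mvp"  [A₀.depth ++ "p"]
17. n8.hot = true  [A₀.hot == true]
18. n9.pre = 10  [terminal]
19. n10.sig = 16  [terminal]
20. n11.cnt = false  [terminal]
21. n8.acc = true  [f.sig == 16]
22. n12.pre = -1  [terminal]
23. n13.depth = "mk"  ["mk"]
24. n13.hot = false  [c.pre > -1]
25. n14.sig = 12  [terminal]
26. n15.sig = 26  [terminal]
27. n16.pre = 29  [terminal]
28. n13.acc = true  [c.pre > 28]
29. n7.acc = false  [A₁.acc == false]
30. n18.live = "zv"  [terminal]
31. n19.idx = true  [true]
32. n20.tag = false  [terminal]
33. n21.sig = -3  [terminal]
34. n19.cnt = false  [false]
35. n23.pre = 22  [terminal]
36. n24.sig = 15  [terminal]
37. n22.val = "rn"  ["rn"]
38. n22.acc = false  [false]
39. n17.val = "rnp"  [B₁.val ++ "p"]
40. n17.acc = true  [B₁.acc == false]
41. n6.cnt = true  [A.acc == false]
42. n0.cnt = false  [S₀.idx == true]

false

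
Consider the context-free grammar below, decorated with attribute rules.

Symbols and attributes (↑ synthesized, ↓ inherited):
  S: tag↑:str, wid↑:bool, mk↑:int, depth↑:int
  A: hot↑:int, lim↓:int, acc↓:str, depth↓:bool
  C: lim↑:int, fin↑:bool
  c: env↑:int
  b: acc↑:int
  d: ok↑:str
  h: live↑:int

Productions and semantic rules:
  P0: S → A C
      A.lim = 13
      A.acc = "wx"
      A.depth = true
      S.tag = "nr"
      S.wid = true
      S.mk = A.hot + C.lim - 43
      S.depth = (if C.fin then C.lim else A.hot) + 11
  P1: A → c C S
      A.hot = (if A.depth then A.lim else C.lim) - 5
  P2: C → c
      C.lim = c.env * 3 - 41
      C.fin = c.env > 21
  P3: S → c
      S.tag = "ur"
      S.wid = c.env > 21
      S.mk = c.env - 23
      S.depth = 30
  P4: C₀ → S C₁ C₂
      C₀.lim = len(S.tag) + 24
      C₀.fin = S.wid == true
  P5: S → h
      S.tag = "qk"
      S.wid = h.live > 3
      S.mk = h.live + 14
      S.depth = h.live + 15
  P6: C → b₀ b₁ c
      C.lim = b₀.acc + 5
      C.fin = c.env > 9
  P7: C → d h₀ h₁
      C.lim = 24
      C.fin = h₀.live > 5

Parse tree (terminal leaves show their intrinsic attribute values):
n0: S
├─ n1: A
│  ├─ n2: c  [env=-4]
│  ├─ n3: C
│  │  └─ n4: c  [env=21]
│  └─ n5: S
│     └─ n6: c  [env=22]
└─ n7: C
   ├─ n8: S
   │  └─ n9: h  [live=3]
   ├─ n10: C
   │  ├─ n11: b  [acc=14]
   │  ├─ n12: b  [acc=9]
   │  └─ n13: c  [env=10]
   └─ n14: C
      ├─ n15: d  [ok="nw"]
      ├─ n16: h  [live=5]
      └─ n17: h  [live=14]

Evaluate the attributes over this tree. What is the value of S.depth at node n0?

1. n1.lim = 13  [13]
2. n1.acc = "wx"  ["wx"]
3. n1.depth = true  [true]
4. n2.env = -4  [terminal]
5. n4.env = 21  [terminal]
6. n3.lim = 22  [c.env * 3 - 41]
7. n3.fin = false  [c.env > 21]
8. n6.env = 22  [terminal]
9. n5.tag = "ur"  ["ur"]
10. n5.wid = true  [c.env > 21]
11. n5.mk = -1  [c.env - 23]
12. n5.depth = 30  [30]
13. n1.hot = 8  [(if A.depth then A.lim else C.lim) - 5]
14. n9.live = 3  [terminal]
15. n8.tag = "qk"  ["qk"]
16. n8.wid = false  [h.live > 3]
17. n8.mk = 17  [h.live + 14]
18. n8.depth = 18  [h.live + 15]
19. n11.acc = 14  [terminal]
20. n12.acc = 9  [terminal]
21. n13.env = 10  [terminal]
22. n10.lim = 19  [b₀.acc + 5]
23. n10.fin = true  [c.env > 9]
24. n15.ok = "nw"  [terminal]
25. n16.live = 5  [terminal]
26. n17.live = 14  [terminal]
27. n14.lim = 24  [24]
28. n14.fin = false  [h₀.live > 5]
29. n7.lim = 26  [len(S.tag) + 24]
30. n7.fin = false  [S.wid == true]
31. n0.tag = "nr"  ["nr"]
32. n0.wid = true  [true]
33. n0.mk = -9  [A.hot + C.lim - 43]
34. n0.depth = 19  [(if C.fin then C.lim else A.hot) + 11]

19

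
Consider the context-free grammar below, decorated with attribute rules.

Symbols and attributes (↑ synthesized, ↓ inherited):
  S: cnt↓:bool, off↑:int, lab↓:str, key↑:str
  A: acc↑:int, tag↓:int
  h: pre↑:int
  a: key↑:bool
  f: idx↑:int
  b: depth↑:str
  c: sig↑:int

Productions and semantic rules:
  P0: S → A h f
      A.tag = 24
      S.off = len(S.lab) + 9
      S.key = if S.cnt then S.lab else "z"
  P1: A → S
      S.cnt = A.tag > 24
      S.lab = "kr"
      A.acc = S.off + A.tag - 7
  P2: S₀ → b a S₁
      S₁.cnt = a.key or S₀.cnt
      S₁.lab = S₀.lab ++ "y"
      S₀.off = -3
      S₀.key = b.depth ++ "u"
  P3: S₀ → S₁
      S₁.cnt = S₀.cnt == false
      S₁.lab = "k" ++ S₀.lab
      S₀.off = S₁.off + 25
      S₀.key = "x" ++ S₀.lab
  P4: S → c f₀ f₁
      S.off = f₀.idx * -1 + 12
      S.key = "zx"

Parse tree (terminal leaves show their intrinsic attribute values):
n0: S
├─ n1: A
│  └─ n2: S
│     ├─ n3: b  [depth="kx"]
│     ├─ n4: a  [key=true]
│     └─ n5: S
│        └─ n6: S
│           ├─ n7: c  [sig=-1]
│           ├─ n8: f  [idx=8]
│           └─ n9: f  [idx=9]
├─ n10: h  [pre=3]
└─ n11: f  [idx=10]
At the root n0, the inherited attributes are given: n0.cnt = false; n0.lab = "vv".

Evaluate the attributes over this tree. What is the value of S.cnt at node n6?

1. n0.cnt = false  [given at root]
2. n0.lab = "vv"  [given at root]
3. n1.tag = 24  [24]
4. n2.cnt = false  [A.tag > 24]
5. n2.lab = "kr"  ["kr"]
6. n3.depth = "kx"  [terminal]
7. n4.key = true  [terminal]
8. n5.cnt = true  [a.key or S₀.cnt]
9. n5.lab = "kry"  [S₀.lab ++ "y"]
10. n6.cnt = false  [S₀.cnt == false]
11. n6.lab = "kkry"  ["k" ++ S₀.lab]
12. n7.sig = -1  [terminal]
13. n8.idx = 8  [terminal]
14. n9.idx = 9  [terminal]
15. n6.off = 4  [f₀.idx * -1 + 12]
16. n6.key = "zx"  ["zx"]
17. n5.off = 29  [S₁.off + 25]
18. n5.key = "xkry"  ["x" ++ S₀.lab]
19. n2.off = -3  [-3]
20. n2.key = "kxu"  [b.depth ++ "u"]
21. n1.acc = 14  [S.off + A.tag - 7]
22. n10.pre = 3  [terminal]
23. n11.idx = 10  [terminal]
24. n0.off = 11  [len(S.lab) + 9]
25. n0.key = "z"  [if S.cnt then S.lab else "z"]

false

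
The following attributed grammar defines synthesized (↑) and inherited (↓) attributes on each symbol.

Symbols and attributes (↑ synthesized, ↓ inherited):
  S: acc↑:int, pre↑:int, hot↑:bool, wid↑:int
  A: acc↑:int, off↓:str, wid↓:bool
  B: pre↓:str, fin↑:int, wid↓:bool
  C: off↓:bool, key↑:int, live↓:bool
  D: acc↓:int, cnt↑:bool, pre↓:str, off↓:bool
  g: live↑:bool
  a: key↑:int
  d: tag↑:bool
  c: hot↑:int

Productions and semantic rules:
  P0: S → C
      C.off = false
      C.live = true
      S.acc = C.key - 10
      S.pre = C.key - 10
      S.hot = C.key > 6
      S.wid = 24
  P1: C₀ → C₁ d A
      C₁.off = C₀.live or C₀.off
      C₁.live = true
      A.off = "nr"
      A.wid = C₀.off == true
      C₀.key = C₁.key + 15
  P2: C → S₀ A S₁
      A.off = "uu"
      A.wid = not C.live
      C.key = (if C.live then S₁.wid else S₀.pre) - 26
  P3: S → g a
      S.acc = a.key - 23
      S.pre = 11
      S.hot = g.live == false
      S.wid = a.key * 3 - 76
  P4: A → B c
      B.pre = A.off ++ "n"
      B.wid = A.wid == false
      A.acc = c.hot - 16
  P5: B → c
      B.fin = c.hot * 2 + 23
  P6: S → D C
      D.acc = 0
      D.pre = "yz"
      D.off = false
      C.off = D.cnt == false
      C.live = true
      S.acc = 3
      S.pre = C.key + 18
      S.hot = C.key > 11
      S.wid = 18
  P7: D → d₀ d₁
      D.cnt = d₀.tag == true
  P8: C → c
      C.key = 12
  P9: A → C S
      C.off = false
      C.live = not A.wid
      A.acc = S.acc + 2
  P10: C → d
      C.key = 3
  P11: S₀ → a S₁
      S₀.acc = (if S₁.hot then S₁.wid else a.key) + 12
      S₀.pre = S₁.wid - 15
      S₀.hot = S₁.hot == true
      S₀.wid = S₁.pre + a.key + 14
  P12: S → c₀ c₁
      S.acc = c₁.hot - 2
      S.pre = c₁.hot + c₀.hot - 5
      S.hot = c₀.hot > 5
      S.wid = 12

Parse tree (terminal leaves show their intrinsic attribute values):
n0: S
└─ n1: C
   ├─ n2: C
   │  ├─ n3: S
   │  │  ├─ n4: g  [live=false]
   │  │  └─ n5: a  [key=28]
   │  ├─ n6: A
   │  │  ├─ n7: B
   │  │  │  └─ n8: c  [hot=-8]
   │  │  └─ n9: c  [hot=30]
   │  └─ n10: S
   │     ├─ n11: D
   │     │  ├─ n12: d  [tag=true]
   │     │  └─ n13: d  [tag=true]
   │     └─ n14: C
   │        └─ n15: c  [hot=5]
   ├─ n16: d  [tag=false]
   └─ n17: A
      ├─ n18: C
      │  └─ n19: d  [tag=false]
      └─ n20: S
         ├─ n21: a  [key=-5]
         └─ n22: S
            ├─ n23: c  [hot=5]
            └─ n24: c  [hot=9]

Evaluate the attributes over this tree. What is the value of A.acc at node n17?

1. n1.off = false  [false]
2. n1.live = true  [true]
3. n2.off = true  [C₀.live or C₀.off]
4. n2.live = true  [true]
5. n4.live = false  [terminal]
6. n5.key = 28  [terminal]
7. n3.acc = 5  [a.key - 23]
8. n3.pre = 11  [11]
9. n3.hot = true  [g.live == false]
10. n3.wid = 8  [a.key * 3 - 76]
11. n6.off = "uu"  ["uu"]
12. n6.wid = false  [not C.live]
13. n7.pre = "uun"  [A.off ++ "n"]
14. n7.wid = true  [A.wid == false]
15. n8.hot = -8  [terminal]
16. n7.fin = 7  [c.hot * 2 + 23]
17. n9.hot = 30  [terminal]
18. n6.acc = 14  [c.hot - 16]
19. n11.acc = 0  [0]
20. n11.pre = "yz"  ["yz"]
21. n11.off = false  [false]
22. n12.tag = true  [terminal]
23. n13.tag = true  [terminal]
24. n11.cnt = true  [d₀.tag == true]
25. n14.off = false  [D.cnt == false]
26. n14.live = true  [true]
27. n15.hot = 5  [terminal]
28. n14.key = 12  [12]
29. n10.acc = 3  [3]
30. n10.pre = 30  [C.key + 18]
31. n10.hot = true  [C.key > 11]
32. n10.wid = 18  [18]
33. n2.key = -8  [(if C.live then S₁.wid else S₀.pre) - 26]
34. n16.tag = false  [terminal]
35. n17.off = "nr"  ["nr"]
36. n17.wid = false  [C₀.off == true]
37. n18.off = false  [false]
38. n18.live = true  [not A.wid]
39. n19.tag = false  [terminal]
40. n18.key = 3  [3]
41. n21.key = -5  [terminal]
42. n23.hot = 5  [terminal]
43. n24.hot = 9  [terminal]
44. n22.acc = 7  [c₁.hot - 2]
45. n22.pre = 9  [c₁.hot + c₀.hot - 5]
46. n22.hot = false  [c₀.hot > 5]
47. n22.wid = 12  [12]
48. n20.acc = 7  [(if S₁.hot then S₁.wid else a.key) + 12]
49. n20.pre = -3  [S₁.wid - 15]
50. n20.hot = false  [S₁.hot == true]
51. n20.wid = 18  [S₁.pre + a.key + 14]
52. n17.acc = 9  [S.acc + 2]
53. n1.key = 7  [C₁.key + 15]
54. n0.acc = -3  [C.key - 10]
55. n0.pre = -3  [C.key - 10]
56. n0.hot = true  [C.key > 6]
57. n0.wid = 24  [24]

9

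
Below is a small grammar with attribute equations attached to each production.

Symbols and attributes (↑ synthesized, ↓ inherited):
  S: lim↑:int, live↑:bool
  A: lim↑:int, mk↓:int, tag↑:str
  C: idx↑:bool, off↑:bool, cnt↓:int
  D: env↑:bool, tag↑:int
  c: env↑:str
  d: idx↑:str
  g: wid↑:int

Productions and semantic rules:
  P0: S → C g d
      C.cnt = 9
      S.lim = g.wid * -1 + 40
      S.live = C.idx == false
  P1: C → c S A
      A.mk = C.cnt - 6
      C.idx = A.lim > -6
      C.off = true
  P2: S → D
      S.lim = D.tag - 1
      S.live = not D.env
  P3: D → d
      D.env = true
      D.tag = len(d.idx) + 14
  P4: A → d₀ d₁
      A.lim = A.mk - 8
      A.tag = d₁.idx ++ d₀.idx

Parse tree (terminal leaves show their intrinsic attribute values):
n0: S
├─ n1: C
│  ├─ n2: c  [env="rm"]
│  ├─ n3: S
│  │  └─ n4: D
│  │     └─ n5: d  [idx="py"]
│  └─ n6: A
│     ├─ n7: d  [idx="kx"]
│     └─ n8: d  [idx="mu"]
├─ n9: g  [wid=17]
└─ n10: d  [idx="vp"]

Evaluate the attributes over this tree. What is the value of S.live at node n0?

1. n1.cnt = 9  [9]
2. n2.env = "rm"  [terminal]
3. n5.idx = "py"  [terminal]
4. n4.env = true  [true]
5. n4.tag = 16  [len(d.idx) + 14]
6. n3.lim = 15  [D.tag - 1]
7. n3.live = false  [not D.env]
8. n6.mk = 3  [C.cnt - 6]
9. n7.idx = "kx"  [terminal]
10. n8.idx = "mu"  [terminal]
11. n6.lim = -5  [A.mk - 8]
12. n6.tag = "mukx"  [d₁.idx ++ d₀.idx]
13. n1.idx = true  [A.lim > -6]
14. n1.off = true  [true]
15. n9.wid = 17  [terminal]
16. n10.idx = "vp"  [terminal]
17. n0.lim = 23  [g.wid * -1 + 40]
18. n0.live = false  [C.idx == false]

false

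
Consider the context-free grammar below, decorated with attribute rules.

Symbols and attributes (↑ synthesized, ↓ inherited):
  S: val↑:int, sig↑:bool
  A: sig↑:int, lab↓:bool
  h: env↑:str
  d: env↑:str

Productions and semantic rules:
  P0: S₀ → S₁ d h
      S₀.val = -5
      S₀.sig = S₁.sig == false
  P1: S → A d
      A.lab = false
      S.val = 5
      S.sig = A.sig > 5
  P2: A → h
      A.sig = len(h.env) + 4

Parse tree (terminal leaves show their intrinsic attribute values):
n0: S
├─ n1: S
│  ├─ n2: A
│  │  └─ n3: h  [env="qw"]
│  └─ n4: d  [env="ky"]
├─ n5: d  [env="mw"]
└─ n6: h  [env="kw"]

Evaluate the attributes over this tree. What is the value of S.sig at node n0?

false

1. n2.lab = false  [false]
2. n3.env = "qw"  [terminal]
3. n2.sig = 6  [len(h.env) + 4]
4. n4.env = "ky"  [terminal]
5. n1.val = 5  [5]
6. n1.sig = true  [A.sig > 5]
7. n5.env = "mw"  [terminal]
8. n6.env = "kw"  [terminal]
9. n0.val = -5  [-5]
10. n0.sig = false  [S₁.sig == false]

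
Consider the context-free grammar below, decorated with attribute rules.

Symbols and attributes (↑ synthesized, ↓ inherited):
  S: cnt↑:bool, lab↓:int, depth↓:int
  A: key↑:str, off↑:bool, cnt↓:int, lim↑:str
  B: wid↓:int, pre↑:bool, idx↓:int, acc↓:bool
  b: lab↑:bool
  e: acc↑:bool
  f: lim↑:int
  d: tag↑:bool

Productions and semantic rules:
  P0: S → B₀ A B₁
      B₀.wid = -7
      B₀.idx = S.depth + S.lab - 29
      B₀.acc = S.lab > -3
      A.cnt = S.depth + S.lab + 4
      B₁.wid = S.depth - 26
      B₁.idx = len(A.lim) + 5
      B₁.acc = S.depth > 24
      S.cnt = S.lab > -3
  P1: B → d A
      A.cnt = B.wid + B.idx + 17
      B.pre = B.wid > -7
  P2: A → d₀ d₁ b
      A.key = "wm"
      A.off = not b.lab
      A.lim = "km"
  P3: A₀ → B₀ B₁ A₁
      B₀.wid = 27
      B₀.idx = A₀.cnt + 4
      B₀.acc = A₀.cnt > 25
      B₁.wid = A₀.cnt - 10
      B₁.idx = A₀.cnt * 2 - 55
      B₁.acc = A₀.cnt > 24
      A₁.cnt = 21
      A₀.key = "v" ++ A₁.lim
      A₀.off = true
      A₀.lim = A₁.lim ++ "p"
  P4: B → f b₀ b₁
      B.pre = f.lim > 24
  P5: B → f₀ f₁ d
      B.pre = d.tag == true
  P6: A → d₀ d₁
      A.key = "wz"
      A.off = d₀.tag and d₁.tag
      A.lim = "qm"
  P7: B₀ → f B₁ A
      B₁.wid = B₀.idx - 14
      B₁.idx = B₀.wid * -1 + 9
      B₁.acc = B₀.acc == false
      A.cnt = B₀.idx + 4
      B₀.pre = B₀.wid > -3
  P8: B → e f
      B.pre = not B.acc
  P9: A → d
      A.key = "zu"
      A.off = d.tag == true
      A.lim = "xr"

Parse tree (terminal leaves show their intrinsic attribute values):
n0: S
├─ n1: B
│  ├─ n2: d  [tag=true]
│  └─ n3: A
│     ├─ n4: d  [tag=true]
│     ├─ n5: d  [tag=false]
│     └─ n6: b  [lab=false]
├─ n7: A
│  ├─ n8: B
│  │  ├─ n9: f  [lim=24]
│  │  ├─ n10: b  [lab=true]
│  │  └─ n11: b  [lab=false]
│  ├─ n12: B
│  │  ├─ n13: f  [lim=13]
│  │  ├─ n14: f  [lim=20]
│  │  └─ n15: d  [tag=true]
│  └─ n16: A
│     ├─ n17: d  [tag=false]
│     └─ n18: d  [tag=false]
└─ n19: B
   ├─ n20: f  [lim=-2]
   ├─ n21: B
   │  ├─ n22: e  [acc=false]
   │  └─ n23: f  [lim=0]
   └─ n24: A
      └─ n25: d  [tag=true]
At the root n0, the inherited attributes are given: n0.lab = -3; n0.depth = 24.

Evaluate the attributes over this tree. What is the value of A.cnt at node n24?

1. n0.lab = -3  [given at root]
2. n0.depth = 24  [given at root]
3. n1.wid = -7  [-7]
4. n1.idx = -8  [S.depth + S.lab - 29]
5. n1.acc = false  [S.lab > -3]
6. n2.tag = true  [terminal]
7. n3.cnt = 2  [B.wid + B.idx + 17]
8. n4.tag = true  [terminal]
9. n5.tag = false  [terminal]
10. n6.lab = false  [terminal]
11. n3.key = "wm"  ["wm"]
12. n3.off = true  [not b.lab]
13. n3.lim = "km"  ["km"]
14. n1.pre = false  [B.wid > -7]
15. n7.cnt = 25  [S.depth + S.lab + 4]
16. n8.wid = 27  [27]
17. n8.idx = 29  [A₀.cnt + 4]
18. n8.acc = false  [A₀.cnt > 25]
19. n9.lim = 24  [terminal]
20. n10.lab = true  [terminal]
21. n11.lab = false  [terminal]
22. n8.pre = false  [f.lim > 24]
23. n12.wid = 15  [A₀.cnt - 10]
24. n12.idx = -5  [A₀.cnt * 2 - 55]
25. n12.acc = true  [A₀.cnt > 24]
26. n13.lim = 13  [terminal]
27. n14.lim = 20  [terminal]
28. n15.tag = true  [terminal]
29. n12.pre = true  [d.tag == true]
30. n16.cnt = 21  [21]
31. n17.tag = false  [terminal]
32. n18.tag = false  [terminal]
33. n16.key = "wz"  ["wz"]
34. n16.off = false  [d₀.tag and d₁.tag]
35. n16.lim = "qm"  ["qm"]
36. n7.key = "vqm"  ["v" ++ A₁.lim]
37. n7.off = true  [true]
38. n7.lim = "qmp"  [A₁.lim ++ "p"]
39. n19.wid = -2  [S.depth - 26]
40. n19.idx = 8  [len(A.lim) + 5]
41. n19.acc = false  [S.depth > 24]
42. n20.lim = -2  [terminal]
43. n21.wid = -6  [B₀.idx - 14]
44. n21.idx = 11  [B₀.wid * -1 + 9]
45. n21.acc = true  [B₀.acc == false]
46. n22.acc = false  [terminal]
47. n23.lim = 0  [terminal]
48. n21.pre = false  [not B.acc]
49. n24.cnt = 12  [B₀.idx + 4]
50. n25.tag = true  [terminal]
51. n24.key = "zu"  ["zu"]
52. n24.off = true  [d.tag == true]
53. n24.lim = "xr"  ["xr"]
54. n19.pre = true  [B₀.wid > -3]
55. n0.cnt = false  [S.lab > -3]

12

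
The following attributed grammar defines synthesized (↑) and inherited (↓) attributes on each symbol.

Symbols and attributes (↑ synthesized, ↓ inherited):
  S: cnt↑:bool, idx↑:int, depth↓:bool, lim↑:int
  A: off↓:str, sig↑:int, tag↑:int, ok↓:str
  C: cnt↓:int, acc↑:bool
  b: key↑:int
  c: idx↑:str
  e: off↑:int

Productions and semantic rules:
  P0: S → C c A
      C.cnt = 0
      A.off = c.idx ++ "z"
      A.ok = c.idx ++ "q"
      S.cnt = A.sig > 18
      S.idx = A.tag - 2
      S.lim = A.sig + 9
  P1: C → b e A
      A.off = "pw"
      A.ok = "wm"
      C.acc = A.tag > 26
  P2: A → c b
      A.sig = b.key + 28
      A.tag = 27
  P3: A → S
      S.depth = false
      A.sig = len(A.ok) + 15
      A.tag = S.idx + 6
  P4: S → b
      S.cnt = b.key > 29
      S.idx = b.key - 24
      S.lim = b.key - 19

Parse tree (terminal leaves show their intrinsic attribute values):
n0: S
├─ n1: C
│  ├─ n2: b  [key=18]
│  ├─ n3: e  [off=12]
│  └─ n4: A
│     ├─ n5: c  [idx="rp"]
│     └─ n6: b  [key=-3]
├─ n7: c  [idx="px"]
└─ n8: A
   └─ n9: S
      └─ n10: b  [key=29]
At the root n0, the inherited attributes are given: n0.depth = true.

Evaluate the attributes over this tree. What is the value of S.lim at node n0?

27

1. n0.depth = true  [given at root]
2. n1.cnt = 0  [0]
3. n2.key = 18  [terminal]
4. n3.off = 12  [terminal]
5. n4.off = "pw"  ["pw"]
6. n4.ok = "wm"  ["wm"]
7. n5.idx = "rp"  [terminal]
8. n6.key = -3  [terminal]
9. n4.sig = 25  [b.key + 28]
10. n4.tag = 27  [27]
11. n1.acc = true  [A.tag > 26]
12. n7.idx = "px"  [terminal]
13. n8.off = "pxz"  [c.idx ++ "z"]
14. n8.ok = "pxq"  [c.idx ++ "q"]
15. n9.depth = false  [false]
16. n10.key = 29  [terminal]
17. n9.cnt = false  [b.key > 29]
18. n9.idx = 5  [b.key - 24]
19. n9.lim = 10  [b.key - 19]
20. n8.sig = 18  [len(A.ok) + 15]
21. n8.tag = 11  [S.idx + 6]
22. n0.cnt = false  [A.sig > 18]
23. n0.idx = 9  [A.tag - 2]
24. n0.lim = 27  [A.sig + 9]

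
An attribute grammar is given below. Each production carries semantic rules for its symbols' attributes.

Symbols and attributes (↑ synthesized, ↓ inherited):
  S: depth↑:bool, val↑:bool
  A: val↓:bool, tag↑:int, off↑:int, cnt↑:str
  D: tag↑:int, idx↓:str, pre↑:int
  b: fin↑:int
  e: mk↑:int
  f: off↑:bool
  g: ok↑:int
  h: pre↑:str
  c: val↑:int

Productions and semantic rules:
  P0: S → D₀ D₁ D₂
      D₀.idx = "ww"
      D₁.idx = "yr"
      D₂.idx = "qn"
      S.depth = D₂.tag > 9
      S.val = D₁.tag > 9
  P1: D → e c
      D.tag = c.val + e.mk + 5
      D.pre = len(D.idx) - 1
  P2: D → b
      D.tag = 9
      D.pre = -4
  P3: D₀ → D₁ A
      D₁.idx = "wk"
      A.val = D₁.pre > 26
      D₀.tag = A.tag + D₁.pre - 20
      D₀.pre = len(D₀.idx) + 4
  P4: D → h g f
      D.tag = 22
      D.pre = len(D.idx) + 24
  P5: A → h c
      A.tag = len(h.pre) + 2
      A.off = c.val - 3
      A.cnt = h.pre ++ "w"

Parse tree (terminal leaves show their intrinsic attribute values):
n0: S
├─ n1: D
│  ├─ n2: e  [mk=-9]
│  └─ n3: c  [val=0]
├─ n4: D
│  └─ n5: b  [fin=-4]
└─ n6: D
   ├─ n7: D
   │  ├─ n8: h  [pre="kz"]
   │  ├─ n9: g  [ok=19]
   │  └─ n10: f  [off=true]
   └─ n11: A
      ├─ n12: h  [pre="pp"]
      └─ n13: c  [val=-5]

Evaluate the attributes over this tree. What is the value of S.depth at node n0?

1. n1.idx = "ww"  ["ww"]
2. n2.mk = -9  [terminal]
3. n3.val = 0  [terminal]
4. n1.tag = -4  [c.val + e.mk + 5]
5. n1.pre = 1  [len(D.idx) - 1]
6. n4.idx = "yr"  ["yr"]
7. n5.fin = -4  [terminal]
8. n4.tag = 9  [9]
9. n4.pre = -4  [-4]
10. n6.idx = "qn"  ["qn"]
11. n7.idx = "wk"  ["wk"]
12. n8.pre = "kz"  [terminal]
13. n9.ok = 19  [terminal]
14. n10.off = true  [terminal]
15. n7.tag = 22  [22]
16. n7.pre = 26  [len(D.idx) + 24]
17. n11.val = false  [D₁.pre > 26]
18. n12.pre = "pp"  [terminal]
19. n13.val = -5  [terminal]
20. n11.tag = 4  [len(h.pre) + 2]
21. n11.off = -8  [c.val - 3]
22. n11.cnt = "ppw"  [h.pre ++ "w"]
23. n6.tag = 10  [A.tag + D₁.pre - 20]
24. n6.pre = 6  [len(D₀.idx) + 4]
25. n0.depth = true  [D₂.tag > 9]
26. n0.val = false  [D₁.tag > 9]

true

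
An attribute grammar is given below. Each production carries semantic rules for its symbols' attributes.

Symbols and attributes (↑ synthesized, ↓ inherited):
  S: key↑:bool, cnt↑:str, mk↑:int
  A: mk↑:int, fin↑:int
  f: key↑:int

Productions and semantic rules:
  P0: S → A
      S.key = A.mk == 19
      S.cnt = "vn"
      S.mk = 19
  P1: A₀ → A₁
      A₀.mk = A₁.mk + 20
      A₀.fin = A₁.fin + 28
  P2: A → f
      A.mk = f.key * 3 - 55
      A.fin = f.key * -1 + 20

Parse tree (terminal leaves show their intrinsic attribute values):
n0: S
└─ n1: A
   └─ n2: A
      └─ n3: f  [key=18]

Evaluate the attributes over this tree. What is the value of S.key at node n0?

true

1. n3.key = 18  [terminal]
2. n2.mk = -1  [f.key * 3 - 55]
3. n2.fin = 2  [f.key * -1 + 20]
4. n1.mk = 19  [A₁.mk + 20]
5. n1.fin = 30  [A₁.fin + 28]
6. n0.key = true  [A.mk == 19]
7. n0.cnt = "vn"  ["vn"]
8. n0.mk = 19  [19]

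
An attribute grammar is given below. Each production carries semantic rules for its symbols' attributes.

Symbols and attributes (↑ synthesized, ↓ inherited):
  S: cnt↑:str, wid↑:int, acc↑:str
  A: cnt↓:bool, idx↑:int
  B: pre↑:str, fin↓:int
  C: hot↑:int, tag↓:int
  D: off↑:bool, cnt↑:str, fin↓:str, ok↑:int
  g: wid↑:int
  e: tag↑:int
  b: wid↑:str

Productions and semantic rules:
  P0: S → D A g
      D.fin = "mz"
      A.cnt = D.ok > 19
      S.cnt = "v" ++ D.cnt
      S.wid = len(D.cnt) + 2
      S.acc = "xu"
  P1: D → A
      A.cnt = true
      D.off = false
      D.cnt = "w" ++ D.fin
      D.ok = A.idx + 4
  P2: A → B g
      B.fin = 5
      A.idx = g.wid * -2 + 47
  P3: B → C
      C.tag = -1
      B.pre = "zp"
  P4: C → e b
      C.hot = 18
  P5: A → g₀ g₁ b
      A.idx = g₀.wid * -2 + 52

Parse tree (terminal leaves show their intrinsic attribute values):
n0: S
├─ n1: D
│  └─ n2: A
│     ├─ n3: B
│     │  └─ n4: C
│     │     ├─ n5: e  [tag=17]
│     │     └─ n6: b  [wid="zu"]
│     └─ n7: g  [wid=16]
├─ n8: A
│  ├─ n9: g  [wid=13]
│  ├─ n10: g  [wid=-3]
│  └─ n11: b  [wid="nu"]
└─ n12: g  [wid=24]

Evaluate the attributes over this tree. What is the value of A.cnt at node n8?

false

1. n1.fin = "mz"  ["mz"]
2. n2.cnt = true  [true]
3. n3.fin = 5  [5]
4. n4.tag = -1  [-1]
5. n5.tag = 17  [terminal]
6. n6.wid = "zu"  [terminal]
7. n4.hot = 18  [18]
8. n3.pre = "zp"  ["zp"]
9. n7.wid = 16  [terminal]
10. n2.idx = 15  [g.wid * -2 + 47]
11. n1.off = false  [false]
12. n1.cnt = "wmz"  ["w" ++ D.fin]
13. n1.ok = 19  [A.idx + 4]
14. n8.cnt = false  [D.ok > 19]
15. n9.wid = 13  [terminal]
16. n10.wid = -3  [terminal]
17. n11.wid = "nu"  [terminal]
18. n8.idx = 26  [g₀.wid * -2 + 52]
19. n12.wid = 24  [terminal]
20. n0.cnt = "vwmz"  ["v" ++ D.cnt]
21. n0.wid = 5  [len(D.cnt) + 2]
22. n0.acc = "xu"  ["xu"]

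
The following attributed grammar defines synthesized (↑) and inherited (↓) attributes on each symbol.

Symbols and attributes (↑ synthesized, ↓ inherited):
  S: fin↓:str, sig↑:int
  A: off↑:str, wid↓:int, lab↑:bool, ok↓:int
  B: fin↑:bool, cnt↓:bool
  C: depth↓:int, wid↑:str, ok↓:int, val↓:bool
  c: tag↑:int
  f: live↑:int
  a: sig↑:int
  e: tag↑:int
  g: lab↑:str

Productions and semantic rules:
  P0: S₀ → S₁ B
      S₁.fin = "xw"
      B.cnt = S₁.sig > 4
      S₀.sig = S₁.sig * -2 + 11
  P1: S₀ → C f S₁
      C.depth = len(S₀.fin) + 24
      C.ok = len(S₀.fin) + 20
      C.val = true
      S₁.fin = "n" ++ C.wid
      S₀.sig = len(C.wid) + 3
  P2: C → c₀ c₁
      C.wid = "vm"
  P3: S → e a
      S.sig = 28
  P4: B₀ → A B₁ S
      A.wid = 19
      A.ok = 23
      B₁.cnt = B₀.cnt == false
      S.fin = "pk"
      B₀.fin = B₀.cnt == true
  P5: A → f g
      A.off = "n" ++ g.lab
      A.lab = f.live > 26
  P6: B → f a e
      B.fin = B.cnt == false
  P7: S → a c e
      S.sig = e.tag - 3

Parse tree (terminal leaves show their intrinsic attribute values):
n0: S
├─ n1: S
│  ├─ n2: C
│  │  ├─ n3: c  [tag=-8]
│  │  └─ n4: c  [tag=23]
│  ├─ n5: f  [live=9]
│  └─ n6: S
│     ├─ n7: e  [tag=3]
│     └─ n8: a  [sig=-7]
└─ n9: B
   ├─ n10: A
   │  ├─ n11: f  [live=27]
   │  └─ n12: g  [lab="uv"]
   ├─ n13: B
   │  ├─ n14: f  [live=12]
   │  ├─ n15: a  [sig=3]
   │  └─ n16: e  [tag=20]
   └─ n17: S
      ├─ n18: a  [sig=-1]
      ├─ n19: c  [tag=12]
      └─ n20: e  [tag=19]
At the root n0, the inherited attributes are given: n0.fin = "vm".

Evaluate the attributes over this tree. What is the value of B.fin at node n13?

true

1. n0.fin = "vm"  [given at root]
2. n1.fin = "xw"  ["xw"]
3. n2.depth = 26  [len(S₀.fin) + 24]
4. n2.ok = 22  [len(S₀.fin) + 20]
5. n2.val = true  [true]
6. n3.tag = -8  [terminal]
7. n4.tag = 23  [terminal]
8. n2.wid = "vm"  ["vm"]
9. n5.live = 9  [terminal]
10. n6.fin = "nvm"  ["n" ++ C.wid]
11. n7.tag = 3  [terminal]
12. n8.sig = -7  [terminal]
13. n6.sig = 28  [28]
14. n1.sig = 5  [len(C.wid) + 3]
15. n9.cnt = true  [S₁.sig > 4]
16. n10.wid = 19  [19]
17. n10.ok = 23  [23]
18. n11.live = 27  [terminal]
19. n12.lab = "uv"  [terminal]
20. n10.off = "nuv"  ["n" ++ g.lab]
21. n10.lab = true  [f.live > 26]
22. n13.cnt = false  [B₀.cnt == false]
23. n14.live = 12  [terminal]
24. n15.sig = 3  [terminal]
25. n16.tag = 20  [terminal]
26. n13.fin = true  [B.cnt == false]
27. n17.fin = "pk"  ["pk"]
28. n18.sig = -1  [terminal]
29. n19.tag = 12  [terminal]
30. n20.tag = 19  [terminal]
31. n17.sig = 16  [e.tag - 3]
32. n9.fin = true  [B₀.cnt == true]
33. n0.sig = 1  [S₁.sig * -2 + 11]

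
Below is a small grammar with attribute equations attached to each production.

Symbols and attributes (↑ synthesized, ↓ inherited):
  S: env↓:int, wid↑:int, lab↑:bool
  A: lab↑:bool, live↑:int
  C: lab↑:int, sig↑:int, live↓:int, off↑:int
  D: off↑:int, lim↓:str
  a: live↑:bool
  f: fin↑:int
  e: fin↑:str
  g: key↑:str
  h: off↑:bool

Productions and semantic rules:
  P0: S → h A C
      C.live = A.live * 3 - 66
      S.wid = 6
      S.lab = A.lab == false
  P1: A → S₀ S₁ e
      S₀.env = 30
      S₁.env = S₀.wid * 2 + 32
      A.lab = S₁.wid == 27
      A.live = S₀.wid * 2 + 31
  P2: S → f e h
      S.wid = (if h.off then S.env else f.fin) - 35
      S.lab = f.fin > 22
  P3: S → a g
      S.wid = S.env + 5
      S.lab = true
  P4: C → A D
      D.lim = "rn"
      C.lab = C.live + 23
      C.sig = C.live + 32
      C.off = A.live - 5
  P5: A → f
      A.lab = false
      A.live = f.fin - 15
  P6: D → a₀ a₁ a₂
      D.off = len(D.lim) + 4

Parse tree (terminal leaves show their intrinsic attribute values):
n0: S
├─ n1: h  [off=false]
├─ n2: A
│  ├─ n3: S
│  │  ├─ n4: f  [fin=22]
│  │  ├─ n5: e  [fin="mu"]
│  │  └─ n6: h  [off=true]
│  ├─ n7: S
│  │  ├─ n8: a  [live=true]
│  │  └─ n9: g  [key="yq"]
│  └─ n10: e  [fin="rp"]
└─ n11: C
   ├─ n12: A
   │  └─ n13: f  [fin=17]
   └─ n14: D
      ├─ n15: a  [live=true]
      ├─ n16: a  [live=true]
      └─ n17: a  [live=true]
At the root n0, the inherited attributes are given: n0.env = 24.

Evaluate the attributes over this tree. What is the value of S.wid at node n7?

1. n0.env = 24  [given at root]
2. n1.off = false  [terminal]
3. n3.env = 30  [30]
4. n4.fin = 22  [terminal]
5. n5.fin = "mu"  [terminal]
6. n6.off = true  [terminal]
7. n3.wid = -5  [(if h.off then S.env else f.fin) - 35]
8. n3.lab = false  [f.fin > 22]
9. n7.env = 22  [S₀.wid * 2 + 32]
10. n8.live = true  [terminal]
11. n9.key = "yq"  [terminal]
12. n7.wid = 27  [S.env + 5]
13. n7.lab = true  [true]
14. n10.fin = "rp"  [terminal]
15. n2.lab = true  [S₁.wid == 27]
16. n2.live = 21  [S₀.wid * 2 + 31]
17. n11.live = -3  [A.live * 3 - 66]
18. n13.fin = 17  [terminal]
19. n12.lab = false  [false]
20. n12.live = 2  [f.fin - 15]
21. n14.lim = "rn"  ["rn"]
22. n15.live = true  [terminal]
23. n16.live = true  [terminal]
24. n17.live = true  [terminal]
25. n14.off = 6  [len(D.lim) + 4]
26. n11.lab = 20  [C.live + 23]
27. n11.sig = 29  [C.live + 32]
28. n11.off = -3  [A.live - 5]
29. n0.wid = 6  [6]
30. n0.lab = false  [A.lab == false]

27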